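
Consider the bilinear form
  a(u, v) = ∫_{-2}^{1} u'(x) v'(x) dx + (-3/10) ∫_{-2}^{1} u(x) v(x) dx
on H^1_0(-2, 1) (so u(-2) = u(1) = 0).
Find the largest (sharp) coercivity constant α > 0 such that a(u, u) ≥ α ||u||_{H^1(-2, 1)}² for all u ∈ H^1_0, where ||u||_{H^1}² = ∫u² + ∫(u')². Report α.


α = (-27/10 + π^2)/(9 + π^2)

Coercivity of a(·,·) on H^1_0(-2, 1) means a(u, u) ≥ α ||u||_{H^1}² for every u ∈ H^1_0.
The interval has length L = 3, and Poincaré/coercivity depend only on L. Here a(u, u) = ∫(u')² + (-3/10)·∫u².
Here c = -3/10 < 0 with |c| < (π/L)² = π^2/9, so coercivity still holds. The condition a(u,u) ≥ α||u||_{H^1}² reads (1−α)∫(u')² ≥ (α−c)∫u². Any admissible α is ≤ 1 (rapidly oscillating u have ∫u²/∫(u')² → 0), and α = 1 would force 0 ≥ (1−c)∫u², impossible since c < 1; so 1−α > 0. By the sharp Poincaré inequality on H^1_0 of an interval of length L, ∫(u')² ≥ (π/L)²∫u² with equality for the first sine mode sin(π(x−x₀)/L) (x₀ the left endpoint), so the inequality holds for all u iff (1−α)(π/L)² ≥ α − c, i.e. α ≤ ((π/L)² + c)/((π/L)² + 1) = (1 + c(L/π)²)/(1 + (L/π)²). (Direct route, valid since c ≤ 0: Poincaré gives c∫u² ≥ c(L/π)²∫(u')², so a(u,u) ≥ (1 + c(L/π)²)∫(u')², while ||u||_{H^1}² ≤ (1 + (L/π)²)∫(u')²; dividing yields the same α.) With (π/L)² = π^2/9 and c = -3/10, the largest admissible constant is α = ((π/L)² + c)/((π/L)² + 1).
Simplifying, α = (-27/10 + π^2)/(9 + π^2).


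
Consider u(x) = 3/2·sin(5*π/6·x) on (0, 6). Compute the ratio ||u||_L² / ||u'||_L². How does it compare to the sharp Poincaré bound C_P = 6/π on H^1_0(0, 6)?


||u||_L² / ||u'||_L² = 6/(5*π) < C_P = 6/π.

u(x) = 3/2·sin(5*π/6·x), so u'(x) = 5*π*cos(5*π*x/6)/4.
Writing u(x) = A·sin(kπx/L) with A = 3/2 and k = 5, use ∫_0^L sin²(kπx/L) dx = L/2 and ∫_0^L cos²(kπx/L) dx = L/2.
u² = 9/4·sin²(5*π/6·x) and (u')² = 25*π^2/16·cos²(5*π/6·x), and each of sin², cos² integrates to L/2 = 3 over (0, 6).
∫_0^6 u² dx = 27/4, so ||u||_L² = 3*sqrt(3)/2.
∫_0^6 (u')² dx = 75*π^2/16, so ||u'||_L² = 5*sqrt(3)*π/4.
Ratio ||u||_L² / ||u'||_L² = 6/(5*π).
Sharp Poincaré constant on H^1_0(0, 6) is C_P = L/π = 6/π, achieved by sin(π/6·x).
This is the k = 5 harmonic; the ratio L/(kπ) is strictly less than C_P = L/π, consistent with the sharp inequality ||u||_L² ≤ C_P ||u'||_L².


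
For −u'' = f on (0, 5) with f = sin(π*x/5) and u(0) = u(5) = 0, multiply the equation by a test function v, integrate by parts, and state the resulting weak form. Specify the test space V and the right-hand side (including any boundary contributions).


V = H^1_0(0, 5) (so v(0) = v(5) = 0); weak form: ∫_0^5 u'v' dx = ∫_0^5 (sin(π*x/5)) v dx for all v ∈ V.

Multiply both sides by a test function v and integrate from 0 to 5:
  ∫_0^5 −u''(x) v(x) dx = ∫_0^5 f(x) v(x) dx.
Integrate the LHS by parts once:
  ∫_0^5 −u'' v dx = −[u'(x) v(x)]_0^5 + ∫_0^5 u'(x) v'(x) dx.
Thus ∫_0^5 u'(x) v'(x) dx = ∫_0^5 f(x) v(x) dx + [u'(x) v(x)]_0^5.
Choose V so that boundary terms are either known or forced to vanish.
u is Dirichlet: u(0) = u(5) = 0. Let V = H^1_0(0, 5); then v(0) = v(5) = 0, and [u' v]_0^5 = 0.
Weak formulation: find u (satisfying any essential BC) such that ∫_0^5 u'(x) v'(x) dx = ∫_0^5 f v dx for all v ∈ V.
Substituting f(x) = sin(π*x/5), the right-hand side is ∫_0^5 (sin(π*x/5)) v dx.


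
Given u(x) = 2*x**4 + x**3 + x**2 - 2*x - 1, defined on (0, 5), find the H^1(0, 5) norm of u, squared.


||u||_{H^1}^2 = 123463925/63

The H^1 norm (squared) on an interval (0, L) is
  ||u||_{H^1}^2 = ∫_0^L u(x)^2 dx + ∫_0^L u'(x)^2 dx.
Compute u'(x) = 8*x**3 + 3*x**2 + 2*x - 2.
Then u(x)^2 = 4*x**8 + 4*x**7 + 5*x**6 - 6*x**5 - 7*x**4 - 6*x**3 + 2*x**2 + 4*x + 1 and u'(x)^2 = 64*x**6 + 48*x**5 + 41*x**4 - 20*x**3 - 8*x**2 - 8*x + 4.
Integrate each monomial from 0 to 5 using ∫_0^5 c·x^n dx = c·5^(n+1)/(n+1):
  ∫_0^5 u(x)^2 dx = ∫_0^5 (4*x^8 + 4*x^7 + 5*x^6 - 6*x^5 - 7*x^4 - 6*x^3 + 2*x^2 + 4*x + 1) dx. Term by term:
    ∫_0^5 4*x^8 dx = 7812500/9;  ∫_0^5 4*x^7 dx = 390625/2;  ∫_0^5 5*x^6 dx = 390625/7;
    ∫_0^5 -6*x^5 dx = -15625;  ∫_0^5 -7*x^4 dx = -4375;  ∫_0^5 -6*x^3 dx = -1875/2;
    ∫_0^5 2*x^2 dx = 250/3;  ∫_0^5 4*x dx = 50;  ∫_0^5 1 dx = 5.
  Sum: 7812500/9 + 390625/2 + 390625/7 − 15625 − 4375 − 1875/2 + 250/3 + 50 + 5 = 69197465/63.
  ∫_0^5 u'(x)^2 dx = ∫_0^5 (64*x^6 + 48*x^5 + 41*x^4 - 20*x^3 - 8*x^2 - 8*x + 4) dx. Term by term:
    ∫_0^5 64*x^6 dx = 5000000/7;  ∫_0^5 48*x^5 dx = 125000;  ∫_0^5 41*x^4 dx = 25625;
    ∫_0^5 -20*x^3 dx = -3125;  ∫_0^5 -8*x^2 dx = -1000/3;  ∫_0^5 -8*x dx = -100;
    ∫_0^5 4 dx = 20.
  Sum: 5000000/7 + 125000 + 25625 − 3125 − 1000/3 − 100 + 20 = 18088820/21.
Adding: ||u||_{H^1}^2 = 69197465/63 + 18088820/21 = 123463925/63.


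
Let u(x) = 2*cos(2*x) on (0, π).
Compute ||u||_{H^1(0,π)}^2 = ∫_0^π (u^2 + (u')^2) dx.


||u||_{H^1(0,π)}^2 = 10*π

u'(x) = -4*sin(2*x).
Expand u² and (u')² and integrate term by term on (0, π), using: for integers n ≥ 1, ∫_0^π sin²(nx) dx = ∫_0^π cos²(nx) dx = π/2; for n ≠ n', ∫_0^π sin(nx)sin(n'x) dx = ∫_0^π cos(nx)cos(n'x) dx = 0; and by product-to-sum, ∫_0^π sin(nx)cos(n'x) dx = ½∫_0^π [sin((n+n')x) + sin((n−n')x)] dx, which is 0 when n+n' is even and 2n/(n²−n'²) when n+n' is odd (it need not vanish on (0, π)).
  u² squared terms: (2)²·∫cos(2x)² dx = 4·π/2 = 2*π.
  So ∫_0^π u² dx = 2*π.
  (u')² squared terms: (-4)²·∫sin(2x)² dx = 16·π/2 = 8*π.
  So ∫_0^π (u')² dx = 8*π.
||u||_{H^1}^2 = (2*π) + (8*π) = 10*π.


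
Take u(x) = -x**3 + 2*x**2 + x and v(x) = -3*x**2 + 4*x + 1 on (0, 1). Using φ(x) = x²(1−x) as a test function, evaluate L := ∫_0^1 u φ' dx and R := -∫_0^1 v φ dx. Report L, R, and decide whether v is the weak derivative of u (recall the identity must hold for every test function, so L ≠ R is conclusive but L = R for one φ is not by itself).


LHS = -11/60, RHS = -11/60. Yes, v = u' weakly.

u(x) = -x**3 + 2*x**2 + x, classical derivative u'(x) = -3*x**2 + 4*x + 1.
φ(x) = x²(1−x), so φ'(x) = x*(2 - 3*x).
Note φ(0) = φ(1) = 0, so the boundary term u·φ vanishes.
LHS = ∫_0^1 u(x) φ'(x) dx = ∫_0^1 (3*x^5 - 8*x^4 + x^3 + 2*x^2) dx. Term by term:
  ∫_0^1 3*x^5 dx = 1/2;  ∫_0^1 -8*x^4 dx = -8/5;  ∫_0^1 x^3 dx = 1/4;
  ∫_0^1 2*x^2 dx = 2/3.
Sum: 1/2 − 8/5 + 1/4 + 2/3 = -11/60.
So LHS = -11/60.
∫_0^1 v(x) φ(x) dx = ∫_0^1 (3*x^5 - 7*x^4 + 3*x^3 + x^2) dx. Term by term:
  ∫_0^1 3*x^5 dx = 1/2;  ∫_0^1 -7*x^4 dx = -7/5;  ∫_0^1 3*x^3 dx = 3/4;
  ∫_0^1 x^2 dx = 1/3.
Sum: 1/2 − 7/5 + 3/4 + 1/3 = 11/60.
So RHS = -∫_0^1 v(x) φ(x) dx = -11/60.
LHS = RHS, so the identity holds for this test φ.
Moreover u is smooth here and v(x) = u'(x) = -3*x**2 + 4*x + 1 pointwise, so the identity holds for every test function. Hence v is the weak derivative of u.


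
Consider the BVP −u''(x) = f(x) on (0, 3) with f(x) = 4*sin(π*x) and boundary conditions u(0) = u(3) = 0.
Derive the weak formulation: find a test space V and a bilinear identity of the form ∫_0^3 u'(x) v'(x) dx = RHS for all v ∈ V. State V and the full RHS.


V = H^1_0(0, 3) (so v(0) = v(3) = 0); weak form: ∫_0^3 u'v' dx = ∫_0^3 (4*sin(π*x)) v dx for all v ∈ V.

Multiply both sides by a test function v and integrate from 0 to 3:
  ∫_0^3 −u''(x) v(x) dx = ∫_0^3 f(x) v(x) dx.
Integrate the LHS by parts once:
  ∫_0^3 −u'' v dx = −[u'(x) v(x)]_0^3 + ∫_0^3 u'(x) v'(x) dx.
Thus ∫_0^3 u'(x) v'(x) dx = ∫_0^3 f(x) v(x) dx + [u'(x) v(x)]_0^3.
Choose V so that boundary terms are either known or forced to vanish.
u is Dirichlet: u(0) = u(3) = 0. Let V = H^1_0(0, 3); then v(0) = v(3) = 0, and [u' v]_0^3 = 0.
Weak formulation: find u (satisfying any essential BC) such that ∫_0^3 u'(x) v'(x) dx = ∫_0^3 f v dx for all v ∈ V.
Substituting f(x) = 4*sin(π*x), the right-hand side is ∫_0^3 (4*sin(π*x)) v dx.


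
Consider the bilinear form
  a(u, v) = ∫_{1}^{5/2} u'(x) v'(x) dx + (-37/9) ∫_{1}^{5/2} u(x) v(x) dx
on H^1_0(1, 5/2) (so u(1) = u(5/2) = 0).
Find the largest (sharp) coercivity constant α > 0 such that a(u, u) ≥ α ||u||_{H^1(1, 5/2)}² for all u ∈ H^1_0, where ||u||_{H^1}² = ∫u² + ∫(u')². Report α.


α = (-37 + 4*π^2)/(9 + 4*π^2)

Coercivity of a(·,·) on H^1_0(1, 5/2) means a(u, u) ≥ α ||u||_{H^1}² for every u ∈ H^1_0.
The interval has length L = 3/2, and Poincaré/coercivity depend only on L. Here a(u, u) = ∫(u')² + (-37/9)·∫u².
Here c = -37/9 < 0 with |c| < (π/L)² = 4*π^2/9, so coercivity still holds. The condition a(u,u) ≥ α||u||_{H^1}² reads (1−α)∫(u')² ≥ (α−c)∫u². Any admissible α is ≤ 1 (rapidly oscillating u have ∫u²/∫(u')² → 0), and α = 1 would force 0 ≥ (1−c)∫u², impossible since c < 1; so 1−α > 0. By the sharp Poincaré inequality on H^1_0 of an interval of length L, ∫(u')² ≥ (π/L)²∫u² with equality for the first sine mode sin(π(x−x₀)/L) (x₀ the left endpoint), so the inequality holds for all u iff (1−α)(π/L)² ≥ α − c, i.e. α ≤ ((π/L)² + c)/((π/L)² + 1) = (1 + c(L/π)²)/(1 + (L/π)²). (Direct route, valid since c ≤ 0: Poincaré gives c∫u² ≥ c(L/π)²∫(u')², so a(u,u) ≥ (1 + c(L/π)²)∫(u')², while ||u||_{H^1}² ≤ (1 + (L/π)²)∫(u')²; dividing yields the same α.) With (π/L)² = 4*π^2/9 and c = -37/9, the largest admissible constant is α = ((π/L)² + c)/((π/L)² + 1).
Simplifying, α = (-37 + 4*π^2)/(9 + 4*π^2).


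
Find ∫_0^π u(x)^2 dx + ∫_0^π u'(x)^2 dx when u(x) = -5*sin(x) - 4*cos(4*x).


||u||_{H^1(0,π)}^2 = -272/3 + 161*π

u'(x) = 16*sin(4*x) - 5*cos(x).
Expand u² and (u')² and integrate term by term on (0, π), using: for integers n ≥ 1, ∫_0^π sin²(nx) dx = ∫_0^π cos²(nx) dx = π/2; for n ≠ n', ∫_0^π sin(nx)sin(n'x) dx = ∫_0^π cos(nx)cos(n'x) dx = 0; and by product-to-sum, ∫_0^π sin(nx)cos(n'x) dx = ½∫_0^π [sin((n+n')x) + sin((n−n')x)] dx, which is 0 when n+n' is even and 2n/(n²−n'²) when n+n' is odd (it need not vanish on (0, π)).
  u² squared terms: (-5)²·∫sin(x)² dx = 25·π/2 = 25*π/2;  (-4)²·∫cos(4x)² dx = 16·π/2 = 8*π.
  u² cross terms: 2·(-5)·(-4)·∫sin(x)·cos(4x) dx = 40·(-2/15) = -16/3.
  So ∫_0^π u² dx = 25*π/2 + 8*π − 16/3 = -16/3 + 41*π/2.
  (u')² squared terms: (-5)²·∫cos(x)² dx = 25·π/2 = 25*π/2;  (16)²·∫sin(4x)² dx = 256·π/2 = 128*π.
  (u')² cross terms: 2·(-5)·(16)·∫cos(x)·sin(4x) dx = -160·(8/15) = -256/3.
  So ∫_0^π (u')² dx = 25*π/2 + 128*π − 256/3 = -256/3 + 281*π/2.
||u||_{H^1}^2 = (-16/3 + 41*π/2) + (-256/3 + 281*π/2) = -272/3 + 161*π.


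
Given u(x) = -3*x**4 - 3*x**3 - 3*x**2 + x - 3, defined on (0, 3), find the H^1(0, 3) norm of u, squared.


||u||_{H^1}^2 = 18165579/140

The H^1 norm (squared) on an interval (0, L) is
  ||u||_{H^1}^2 = ∫_0^L u(x)^2 dx + ∫_0^L u'(x)^2 dx.
Compute u'(x) = -12*x**3 - 9*x**2 - 6*x + 1.
Then u(x)^2 = 9*x**8 + 18*x**7 + 27*x**6 + 12*x**5 + 21*x**4 + 12*x**3 + 19*x**2 - 6*x + 9 and u'(x)^2 = 144*x**6 + 216*x**5 + 225*x**4 + 84*x**3 + 18*x**2 - 12*x + 1.
Integrate each monomial from 0 to 3 using ∫_0^3 c·x^n dx = c·3^(n+1)/(n+1):
  ∫_0^3 u(x)^2 dx = ∫_0^3 (9*x^8 + 18*x^7 + 27*x^6 + 12*x^5 + 21*x^4 + 12*x^3 + 19*x^2 - 6*x + 9) dx. Term by term:
    ∫_0^3 9*x^8 dx = 19683;  ∫_0^3 18*x^7 dx = 59049/4;  ∫_0^3 27*x^6 dx = 59049/7;
    ∫_0^3 12*x^5 dx = 1458;  ∫_0^3 21*x^4 dx = 5103/5;  ∫_0^3 12*x^3 dx = 243;
    ∫_0^3 19*x^2 dx = 171;  ∫_0^3 -6*x dx = -27;  ∫_0^3 9 dx = 27.
  Sum: 19683 + 59049/4 + 59049/7 + 1458 + 5103/5 + 243 + 171 − 27 + 27 = 6408279/140.
  ∫_0^3 u'(x)^2 dx = ∫_0^3 (144*x^6 + 216*x^5 + 225*x^4 + 84*x^3 + 18*x^2 - 12*x + 1) dx. Term by term:
    ∫_0^3 144*x^6 dx = 314928/7;  ∫_0^3 216*x^5 dx = 26244;  ∫_0^3 225*x^4 dx = 10935;
    ∫_0^3 84*x^3 dx = 1701;  ∫_0^3 18*x^2 dx = 162;  ∫_0^3 -12*x dx = -54;
    ∫_0^3 1 dx = 3.
  Sum: 314928/7 + 26244 + 10935 + 1701 + 162 − 54 + 3 = 587865/7.
Adding: ||u||_{H^1}^2 = 6408279/140 + 587865/7 = 18165579/140.


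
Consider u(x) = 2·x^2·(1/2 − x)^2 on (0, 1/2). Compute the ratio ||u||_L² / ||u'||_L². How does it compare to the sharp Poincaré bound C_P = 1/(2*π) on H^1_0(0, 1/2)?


||u||_L² / ||u'||_L² = sqrt(3)/12 < C_P = 1/(2*π).

u(x) = 2·x^2·(1/2 − x)^2, so u'(x) = x*(2*x - 1)*(4*x - 1).
u(x) = 2·x^2·(1/2 − x)^2 vanishes at x = 0 and x = 1/2, so u ∈ H^1_0(0, 1/2). Differentiate via the product rule and integrate the resulting polynomials term by term.
  ∫_0^1/2 u² dx = ∫_0^1/2 (4*x^8 - 8*x^7 + 6*x^6 - 2*x^5 + x^4/4) dx. Term by term:
    ∫_0^1/2 4*x^8 dx = 1/1152;  ∫_0^1/2 -8*x^7 dx = -1/256;  ∫_0^1/2 6*x^6 dx = 3/448;
    ∫_0^1/2 -2*x^5 dx = -1/192;  ∫_0^1/2 x^4/4 dx = 1/640.
  Sum: 1/1152 − 1/256 + 3/448 − 1/192 + 1/640 = 1/80640.
  ∫_0^1/2 (u')² dx = ∫_0^1/2 (64*x^6 - 96*x^5 + 52*x^4 - 12*x^3 + x^2) dx. Term by term:
    ∫_0^1/2 64*x^6 dx = 1/14;  ∫_0^1/2 -96*x^5 dx = -1/4;  ∫_0^1/2 52*x^4 dx = 13/40;
    ∫_0^1/2 -12*x^3 dx = -3/16;  ∫_0^1/2 x^2 dx = 1/24.
  Sum: 1/14 − 1/4 + 13/40 − 3/16 + 1/24 = 1/1680.
∫_0^1/2 u² dx = 1/80640, so ||u||_L² = sqrt(35)/1680.
∫_0^1/2 (u')² dx = 1/1680, so ||u'||_L² = sqrt(105)/420.
Ratio ||u||_L² / ||u'||_L² = sqrt(3)/12.
Sharp Poincaré constant on H^1_0(0, 1/2) is C_P = L/π = 1/(2*π), achieved by sin(2*π·x).
A polynomial bump cannot attain the sharp Poincaré constant (only the first sine eigenfunction does), so the ratio is strictly less than C_P, consistent with ||u||_L² ≤ C_P ||u'||_L².


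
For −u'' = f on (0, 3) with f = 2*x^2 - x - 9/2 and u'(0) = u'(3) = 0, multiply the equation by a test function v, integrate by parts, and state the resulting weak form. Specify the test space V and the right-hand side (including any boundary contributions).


V = H^1(0, 3) (no boundary constraint on v; u is determined up to an additive constant); weak form: ∫_0^3 u'v' dx = ∫_0^3 (2*x^2 - x - 9/2) v dx for all v ∈ V.

Multiply both sides by a test function v and integrate from 0 to 3:
  ∫_0^3 −u''(x) v(x) dx = ∫_0^3 f(x) v(x) dx.
Integrate the LHS by parts once:
  ∫_0^3 −u'' v dx = −[u'(x) v(x)]_0^3 + ∫_0^3 u'(x) v'(x) dx.
Thus ∫_0^3 u'(x) v'(x) dx = ∫_0^3 f(x) v(x) dx + [u'(x) v(x)]_0^3.
Choose V so that boundary terms are either known or forced to vanish.
u has homogeneous Neumann: u'(0) = u'(3) = 0. So [u' v]_0^3 = 0·v(3) − 0·v(0) = 0 for any v; take V = H^1(0, 3).
Weak formulation: find u (satisfying any essential BC) such that ∫_0^3 u'(x) v'(x) dx = ∫_0^3 f v dx for all v ∈ V (homogeneous Neumann, so boundary terms vanish).
Substituting f(x) = 2*x^2 - x - 9/2, the right-hand side is ∫_0^3 (2*x^2 - x - 9/2) v dx.
Compatibility check (pure Neumann): taking v ≡ 1 ∈ V gives 0 = ∫_0^3 f dx + (0) − (0), i.e. ∫_0^3 f dx must equal u'(0) − u'(3) = 0. Indeed ∫_0^3 (2*x^2 - x - 9/2) dx = 0, so the data are compatible. The solution is then unique only up to an additive constant (fix it e.g. by requiring ∫_0^3 u dx = 0).


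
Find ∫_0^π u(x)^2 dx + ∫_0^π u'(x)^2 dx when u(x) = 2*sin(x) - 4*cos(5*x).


||u||_{H^1(0,π)}^2 = 212*π

u'(x) = 20*sin(5*x) + 2*cos(x).
Expand u² and (u')² and integrate term by term on (0, π), using: for integers n ≥ 1, ∫_0^π sin²(nx) dx = ∫_0^π cos²(nx) dx = π/2; for n ≠ n', ∫_0^π sin(nx)sin(n'x) dx = ∫_0^π cos(nx)cos(n'x) dx = 0; and by product-to-sum, ∫_0^π sin(nx)cos(n'x) dx = ½∫_0^π [sin((n+n')x) + sin((n−n')x)] dx, which is 0 when n+n' is even and 2n/(n²−n'²) when n+n' is odd (it need not vanish on (0, π)).
  u² squared terms: (-4)²·∫cos(5x)² dx = 16·π/2 = 8*π;  (2)²·∫sin(x)² dx = 4·π/2 = 2*π.
  u² cross terms: 2·(-4)·(2)·∫cos(5x)·sin(x) dx = -16·(0) = 0.
  So ∫_0^π u² dx = 8*π + 2*π + 0 = 10*π.
  (u')² squared terms: (2)²·∫cos(x)² dx = 4·π/2 = 2*π;  (20)²·∫sin(5x)² dx = 400·π/2 = 200*π.
  (u')² cross terms: 2·(2)·(20)·∫cos(x)·sin(5x) dx = 80·(0) = 0.
  So ∫_0^π (u')² dx = 2*π + 200*π + 0 = 202*π.
||u||_{H^1}^2 = (10*π) + (202*π) = 212*π.


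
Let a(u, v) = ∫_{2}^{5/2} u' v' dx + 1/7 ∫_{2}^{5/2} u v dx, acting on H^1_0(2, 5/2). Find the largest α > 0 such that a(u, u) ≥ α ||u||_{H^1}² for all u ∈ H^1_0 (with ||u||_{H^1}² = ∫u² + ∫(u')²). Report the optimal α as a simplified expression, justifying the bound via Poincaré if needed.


α = (1 + 28*π^2)/(7*(1 + 4*π^2))

Coercivity of a(·,·) on H^1_0(2, 5/2) means a(u, u) ≥ α ||u||_{H^1}² for every u ∈ H^1_0.
The interval has length L = 1/2, and Poincaré/coercivity depend only on L. Here a(u, u) = ∫(u')² + (1/7)·∫u².
Here 0 < c = 1/7 < 1. The condition a(u,u) ≥ α||u||_{H^1}² reads (1−α)∫(u')² ≥ (α−c)∫u². Any admissible α is ≤ 1 (rapidly oscillating u have ∫u²/∫(u')² → 0), and α = 1 would force 0 ≥ (1−c)∫u², impossible since c < 1; so 1−α > 0. By the sharp Poincaré inequality on H^1_0 of an interval of length L, ∫(u')² ≥ (π/L)²∫u² with equality for the first sine mode sin(π(x−x₀)/L) (x₀ the left endpoint), so the inequality holds for all u iff (1−α)(π/L)² ≥ α − c, i.e. α ≤ ((π/L)² + c)/((π/L)² + 1) = (1 + c(L/π)²)/(1 + (L/π)²). With (π/L)² = 4*π^2 and c = 1/7, the largest admissible constant is α = ((π/L)² + c)/((π/L)² + 1).
Simplifying, α = (1 + 28*π^2)/(7*(1 + 4*π^2)).


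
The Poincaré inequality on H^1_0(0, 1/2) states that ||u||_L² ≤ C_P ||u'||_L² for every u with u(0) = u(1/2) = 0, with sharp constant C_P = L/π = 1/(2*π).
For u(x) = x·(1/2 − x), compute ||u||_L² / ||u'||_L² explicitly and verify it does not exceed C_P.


||u||_L² / ||u'||_L² = sqrt(10)/20 < C_P = 1/(2*π).

u(x) = x·(1/2 − x), so u'(x) = 1/2 - 2*x.
u(x) = x·(1/2 − x) vanishes at x = 0 and x = 1/2, so u ∈ H^1_0(0, 1/2). Differentiate via the product rule and integrate the resulting polynomials term by term.
  ∫_0^1/2 u² dx = ∫_0^1/2 (x^4 - x^3 + x^2/4) dx. Term by term:
    ∫_0^1/2 x^4 dx = 1/160;  ∫_0^1/2 -x^3 dx = -1/64;  ∫_0^1/2 x^2/4 dx = 1/96.
  Sum: 1/160 − 1/64 + 1/96 = 1/960.
  ∫_0^1/2 (u')² dx = ∫_0^1/2 (4*x^2 - 2*x + 1/4) dx. Term by term:
    ∫_0^1/2 4*x^2 dx = 1/6;  ∫_0^1/2 -2*x dx = -1/4;  ∫_0^1/2 1/4 dx = 1/8.
  Sum: 1/6 − 1/4 + 1/8 = 1/24.
∫_0^1/2 u² dx = 1/960, so ||u||_L² = sqrt(15)/120.
∫_0^1/2 (u')² dx = 1/24, so ||u'||_L² = sqrt(6)/12.
Ratio ||u||_L² / ||u'||_L² = sqrt(10)/20.
Sharp Poincaré constant on H^1_0(0, 1/2) is C_P = L/π = 1/(2*π), achieved by sin(2*π·x).
A polynomial bump cannot attain the sharp Poincaré constant (only the first sine eigenfunction does), so the ratio is strictly less than C_P, consistent with ||u||_L² ≤ C_P ||u'||_L².


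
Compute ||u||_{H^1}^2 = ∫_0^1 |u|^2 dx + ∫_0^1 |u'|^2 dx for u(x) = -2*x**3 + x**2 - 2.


||u||_{H^1}^2 = 767/105

The H^1 norm (squared) on an interval (0, L) is
  ||u||_{H^1}^2 = ∫_0^L u(x)^2 dx + ∫_0^L u'(x)^2 dx.
Compute u'(x) = -6*x**2 + 2*x.
Then u(x)^2 = 4*x**6 - 4*x**5 + x**4 + 8*x**3 - 4*x**2 + 4 and u'(x)^2 = 36*x**4 - 24*x**3 + 4*x**2.
Integrate each monomial from 0 to 1 using ∫_0^1 c·x^n dx = c·1^(n+1)/(n+1):
  ∫_0^1 u(x)^2 dx = ∫_0^1 (4*x^6 - 4*x^5 + x^4 + 8*x^3 - 4*x^2 + 4) dx. Term by term:
    ∫_0^1 4*x^6 dx = 4/7;  ∫_0^1 -4*x^5 dx = -2/3;  ∫_0^1 x^4 dx = 1/5;
    ∫_0^1 8*x^3 dx = 2;  ∫_0^1 -4*x^2 dx = -4/3;  ∫_0^1 4 dx = 4.
  Sum: 4/7 − 2/3 + 1/5 + 2 − 4/3 + 4 = 167/35.
  ∫_0^1 u'(x)^2 dx = ∫_0^1 (36*x^4 - 24*x^3 + 4*x^2) dx. Term by term:
    ∫_0^1 36*x^4 dx = 36/5;  ∫_0^1 -24*x^3 dx = -6;  ∫_0^1 4*x^2 dx = 4/3.
  Sum: 36/5 − 6 + 4/3 = 38/15.
Adding: ||u||_{H^1}^2 = 167/35 + 38/15 = 767/105.


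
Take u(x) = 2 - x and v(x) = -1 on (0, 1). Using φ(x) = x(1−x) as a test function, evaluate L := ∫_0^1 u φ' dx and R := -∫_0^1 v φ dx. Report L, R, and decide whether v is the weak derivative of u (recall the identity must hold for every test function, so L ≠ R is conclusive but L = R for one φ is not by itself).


LHS = 1/6, RHS = 1/6. Yes, v = u' weakly.

u(x) = 2 - x, classical derivative u'(x) = -1.
φ(x) = x(1−x), so φ'(x) = 1 - 2*x.
Note φ(0) = φ(1) = 0, so the boundary term u·φ vanishes.
LHS = ∫_0^1 u(x) φ'(x) dx = ∫_0^1 (2*x^2 - 5*x + 2) dx. Term by term:
  ∫_0^1 2*x^2 dx = 2/3;  ∫_0^1 -5*x dx = -5/2;  ∫_0^1 2 dx = 2.
Sum: 2/3 − 5/2 + 2 = 1/6.
So LHS = 1/6.
∫_0^1 v(x) φ(x) dx = ∫_0^1 (x^2 - x) dx. Term by term:
  ∫_0^1 x^2 dx = 1/3;  ∫_0^1 -x dx = -1/2.
Sum: 1/3 − 1/2 = -1/6.
So RHS = -∫_0^1 v(x) φ(x) dx = 1/6.
LHS = RHS, so the identity holds for this test φ.
Moreover u is smooth here and v(x) = u'(x) = -1 pointwise, so the identity holds for every test function. Hence v is the weak derivative of u.


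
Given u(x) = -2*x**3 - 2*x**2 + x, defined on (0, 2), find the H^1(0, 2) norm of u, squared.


||u||_{H^1}^2 = 59242/105

The H^1 norm (squared) on an interval (0, L) is
  ||u||_{H^1}^2 = ∫_0^L u(x)^2 dx + ∫_0^L u'(x)^2 dx.
Compute u'(x) = -6*x**2 - 4*x + 1.
Then u(x)^2 = 4*x**6 + 8*x**5 - 4*x**3 + x**2 and u'(x)^2 = 36*x**4 + 48*x**3 + 4*x**2 - 8*x + 1.
Integrate each monomial from 0 to 2 using ∫_0^2 c·x^n dx = c·2^(n+1)/(n+1):
  ∫_0^2 u(x)^2 dx = ∫_0^2 (4*x^6 + 8*x^5 - 4*x^3 + x^2) dx. Term by term:
    ∫_0^2 4*x^6 dx = 512/7;  ∫_0^2 8*x^5 dx = 256/3;  ∫_0^2 -4*x^3 dx = -16;
    ∫_0^2 x^2 dx = 8/3.
  Sum: 512/7 + 256/3 − 16 + 8/3 = 1016/7.
  ∫_0^2 u'(x)^2 dx = ∫_0^2 (36*x^4 + 48*x^3 + 4*x^2 - 8*x + 1) dx. Term by term:
    ∫_0^2 36*x^4 dx = 1152/5;  ∫_0^2 48*x^3 dx = 192;  ∫_0^2 4*x^2 dx = 32/3;
    ∫_0^2 -8*x dx = -16;  ∫_0^2 1 dx = 2.
  Sum: 1152/5 + 192 + 32/3 − 16 + 2 = 6286/15.
Adding: ||u||_{H^1}^2 = 1016/7 + 6286/15 = 59242/105.


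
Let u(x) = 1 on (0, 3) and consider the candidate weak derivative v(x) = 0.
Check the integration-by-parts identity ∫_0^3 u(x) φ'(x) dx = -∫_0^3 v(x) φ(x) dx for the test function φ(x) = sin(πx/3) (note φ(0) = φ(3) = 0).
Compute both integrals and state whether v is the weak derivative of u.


LHS = 0, RHS = 0. Yes, v = u' weakly.

u(x) = 1, classical derivative u'(x) = 0.
φ(x) = sin(πx/3), so φ'(x) = π*cos(π*x/3)/3.
Note φ(0) = φ(3) = 0, so the boundary term u·φ vanishes.
LHS = ∫_0^3 u(x) φ'(x) dx = ∫_0^3 (π*cos(π*x/3)/3) dx. Term by term:
  ∫_0^3 π*cos(π*x/3)/3 dx = 0.
So LHS = 0.
∫_0^3 v(x) φ(x) dx = ∫_0^3 (0) dx. Term by term:
  ∫_0^3 0 dx = 0.
So RHS = -∫_0^3 v(x) φ(x) dx = 0.
LHS = RHS, so the identity holds for this test φ.
Moreover u is smooth here and v(x) = u'(x) = 0 pointwise, so the identity holds for every test function. Hence v is the weak derivative of u.


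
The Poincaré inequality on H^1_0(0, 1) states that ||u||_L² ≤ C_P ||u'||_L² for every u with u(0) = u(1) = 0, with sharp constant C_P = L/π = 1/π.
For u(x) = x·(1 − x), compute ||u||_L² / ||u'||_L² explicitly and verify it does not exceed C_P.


||u||_L² / ||u'||_L² = sqrt(10)/10 < C_P = 1/π.

u(x) = x·(1 − x), so u'(x) = 1 - 2*x.
u(x) = x·(1 − x) vanishes at x = 0 and x = 1, so u ∈ H^1_0(0, 1). Differentiate via the product rule and integrate the resulting polynomials term by term.
  ∫_0^1 u² dx = ∫_0^1 (x^4 - 2*x^3 + x^2) dx. Term by term:
    ∫_0^1 x^4 dx = 1/5;  ∫_0^1 -2*x^3 dx = -1/2;  ∫_0^1 x^2 dx = 1/3.
  Sum: 1/5 − 1/2 + 1/3 = 1/30.
  ∫_0^1 (u')² dx = ∫_0^1 (4*x^2 - 4*x + 1) dx. Term by term:
    ∫_0^1 4*x^2 dx = 4/3;  ∫_0^1 -4*x dx = -2;  ∫_0^1 1 dx = 1.
  Sum: 4/3 − 2 + 1 = 1/3.
∫_0^1 u² dx = 1/30, so ||u||_L² = sqrt(30)/30.
∫_0^1 (u')² dx = 1/3, so ||u'||_L² = sqrt(3)/3.
Ratio ||u||_L² / ||u'||_L² = sqrt(10)/10.
Sharp Poincaré constant on H^1_0(0, 1) is C_P = L/π = 1/π, achieved by sin(π·x).
A polynomial bump cannot attain the sharp Poincaré constant (only the first sine eigenfunction does), so the ratio is strictly less than C_P, consistent with ||u||_L² ≤ C_P ||u'||_L².


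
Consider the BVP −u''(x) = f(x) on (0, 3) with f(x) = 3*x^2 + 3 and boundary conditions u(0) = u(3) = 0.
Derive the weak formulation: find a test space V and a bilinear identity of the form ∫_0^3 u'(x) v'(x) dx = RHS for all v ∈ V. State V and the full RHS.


V = H^1_0(0, 3) (so v(0) = v(3) = 0); weak form: ∫_0^3 u'v' dx = ∫_0^3 (3*x^2 + 3) v dx for all v ∈ V.

Multiply both sides by a test function v and integrate from 0 to 3:
  ∫_0^3 −u''(x) v(x) dx = ∫_0^3 f(x) v(x) dx.
Integrate the LHS by parts once:
  ∫_0^3 −u'' v dx = −[u'(x) v(x)]_0^3 + ∫_0^3 u'(x) v'(x) dx.
Thus ∫_0^3 u'(x) v'(x) dx = ∫_0^3 f(x) v(x) dx + [u'(x) v(x)]_0^3.
Choose V so that boundary terms are either known or forced to vanish.
u is Dirichlet: u(0) = u(3) = 0. Let V = H^1_0(0, 3); then v(0) = v(3) = 0, and [u' v]_0^3 = 0.
Weak formulation: find u (satisfying any essential BC) such that ∫_0^3 u'(x) v'(x) dx = ∫_0^3 f v dx for all v ∈ V.
Substituting f(x) = 3*x^2 + 3, the right-hand side is ∫_0^3 (3*x^2 + 3) v dx.


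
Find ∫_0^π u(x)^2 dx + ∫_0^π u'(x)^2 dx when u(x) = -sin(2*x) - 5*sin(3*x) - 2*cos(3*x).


||u||_{H^1(0,π)}^2 = -32 + 295*π/2

u'(x) = 6*sin(3*x) - 2*cos(2*x) - 15*cos(3*x).
Expand u² and (u')² and integrate term by term on (0, π), using: for integers n ≥ 1, ∫_0^π sin²(nx) dx = ∫_0^π cos²(nx) dx = π/2; for n ≠ n', ∫_0^π sin(nx)sin(n'x) dx = ∫_0^π cos(nx)cos(n'x) dx = 0; and by product-to-sum, ∫_0^π sin(nx)cos(n'x) dx = ½∫_0^π [sin((n+n')x) + sin((n−n')x)] dx, which is 0 when n+n' is even and 2n/(n²−n'²) when n+n' is odd (it need not vanish on (0, π)).
  u² squared terms: (-1)²·∫sin(2x)² dx = 1·π/2 = π/2;  (-5)²·∫sin(3x)² dx = 25·π/2 = 25*π/2;  (-2)²·∫cos(3x)² dx = 4·π/2 = 2*π.
  u² cross terms: 2·(-1)·(-5)·∫sin(2x)·sin(3x) dx = 10·(0) = 0;  2·(-1)·(-2)·∫sin(2x)·cos(3x) dx = 4·(-4/5) = -16/5;  2·(-5)·(-2)·∫sin(3x)·cos(3x) dx = 20·(0) = 0.
  So ∫_0^π u² dx = π/2 + 25*π/2 + 2*π + 0 − 16/5 + 0 = -16/5 + 15*π.
  (u')² squared terms: (-15)²·∫cos(3x)² dx = 225·π/2 = 225*π/2;  (-2)²·∫cos(2x)² dx = 4·π/2 = 2*π;  (6)²·∫sin(3x)² dx = 36·π/2 = 18*π.
  (u')² cross terms: 2·(-15)·(-2)·∫cos(3x)·cos(2x) dx = 60·(0) = 0;  2·(-15)·(6)·∫cos(3x)·sin(3x) dx = -180·(0) = 0;  2·(-2)·(6)·∫cos(2x)·sin(3x) dx = -24·(6/5) = -144/5.
  So ∫_0^π (u')² dx = 225*π/2 + 2*π + 18*π + 0 + 0 − 144/5 = -144/5 + 265*π/2.
||u||_{H^1}^2 = (-16/5 + 15*π) + (-144/5 + 265*π/2) = -32 + 295*π/2.


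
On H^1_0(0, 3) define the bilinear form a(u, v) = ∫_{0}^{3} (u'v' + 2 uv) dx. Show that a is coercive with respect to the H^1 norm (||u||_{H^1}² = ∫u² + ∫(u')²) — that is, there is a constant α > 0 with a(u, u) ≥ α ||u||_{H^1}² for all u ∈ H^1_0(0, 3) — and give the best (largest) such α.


α = 1

Coercivity of a(·,·) on H^1_0(0, 3) means a(u, u) ≥ α ||u||_{H^1}² for every u ∈ H^1_0.
The interval has length L = 3, and Poincaré/coercivity depend only on L. Here a(u, u) = ∫(u')² + (2)·∫u².
Here c = 2 ≥ 1, so a(u,u) = ∫(u')² + c∫u² ≥ ∫(u')² + ∫u² = ||u||_{H^1}², i.e. α = 1 works. No larger α is possible: a(u,u) ≥ α||u||_{H^1}² means (1−α)∫(u')² ≥ (α−c)∫u², and for the modes u_n = sin(nπ(x−x₀)/L) (x₀ the left endpoint) one has ∫u_n²/∫(u_n')² = (L/(nπ))² → 0, so a(u_n,u_n)/||u_n||_{H^1}² → 1. Hence the optimal constant is α = 1.
Therefore α = 1.


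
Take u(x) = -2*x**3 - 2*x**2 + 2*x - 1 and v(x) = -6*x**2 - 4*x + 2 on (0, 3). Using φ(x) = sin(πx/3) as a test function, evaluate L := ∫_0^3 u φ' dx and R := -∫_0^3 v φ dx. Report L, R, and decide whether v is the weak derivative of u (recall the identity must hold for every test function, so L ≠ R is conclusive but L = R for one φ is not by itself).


LHS = -648/π^3 + 186/π, RHS = -648/π^3 + 186/π. Yes, v = u' weakly.

u(x) = -2*x**3 - 2*x**2 + 2*x - 1, classical derivative u'(x) = -6*x**2 - 4*x + 2.
φ(x) = sin(πx/3), so φ'(x) = π*cos(π*x/3)/3.
Note φ(0) = φ(3) = 0, so the boundary term u·φ vanishes.
LHS = ∫_0^3 u(x) φ'(x) dx = ∫_0^3 (-2*π*x^3*cos(π*x/3)/3 - 2*π*x^2*cos(π*x/3)/3 + 2*π*x*cos(π*x/3)/3 - π*cos(π*x/3)/3) dx. Term by term:
  ∫_0^3 -π*cos(π*x/3)/3 dx = 0;  ∫_0^3 -2*π*x^2*cos(π*x/3)/3 dx = 36/π;  ∫_0^3 -2*π*x^3*cos(π*x/3)/3 dx = -648/π^3 + 162/π;
  ∫_0^3 2*π*x*cos(π*x/3)/3 dx = -12/π.
Sum: 0 + 36/π + -648/π^3 + 162/π − 12/π = -648/π^3 + 186/π.
So LHS = -648/π^3 + 186/π.
∫_0^3 v(x) φ(x) dx = ∫_0^3 (-6*x^2*sin(π*x/3) - 4*x*sin(π*x/3) + 2*sin(π*x/3)) dx. Term by term:
  ∫_0^3 2*sin(π*x/3) dx = 12/π;  ∫_0^3 -6*x^2*sin(π*x/3) dx = -162/π + 648/π^3;  ∫_0^3 -4*x*sin(π*x/3) dx = -36/π.
Sum: 12/π + -162/π + 648/π^3 − 36/π = -186/π + 648/π^3.
So RHS = -∫_0^3 v(x) φ(x) dx = -648/π^3 + 186/π.
LHS = RHS, so the identity holds for this test φ.
Moreover u is smooth here and v(x) = u'(x) = -6*x**2 - 4*x + 2 pointwise, so the identity holds for every test function. Hence v is the weak derivative of u.


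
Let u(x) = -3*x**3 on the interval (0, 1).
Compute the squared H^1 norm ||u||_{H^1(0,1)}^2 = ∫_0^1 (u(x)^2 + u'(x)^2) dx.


||u||_{H^1}^2 = 612/35

The H^1 norm (squared) on an interval (0, L) is
  ||u||_{H^1}^2 = ∫_0^L u(x)^2 dx + ∫_0^L u'(x)^2 dx.
Compute u'(x) = -9*x**2.
Then u(x)^2 = 9*x**6 and u'(x)^2 = 81*x**4.
Integrate each monomial from 0 to 1 using ∫_0^1 c·x^n dx = c·1^(n+1)/(n+1):
  ∫_0^1 u(x)^2 dx = ∫_0^1 (9*x^6) dx. Term by term:
    ∫_0^1 9*x^6 dx = 9/7.
  ∫_0^1 u'(x)^2 dx = ∫_0^1 (81*x^4) dx. Term by term:
    ∫_0^1 81*x^4 dx = 81/5.
Adding: ||u||_{H^1}^2 = 9/7 + 81/5 = 612/35.


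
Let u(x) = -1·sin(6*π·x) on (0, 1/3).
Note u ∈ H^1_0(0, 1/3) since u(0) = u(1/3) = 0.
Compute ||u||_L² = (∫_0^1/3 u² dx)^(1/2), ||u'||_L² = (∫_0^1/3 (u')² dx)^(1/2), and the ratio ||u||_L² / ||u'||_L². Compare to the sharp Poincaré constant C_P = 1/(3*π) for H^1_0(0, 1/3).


||u||_L² / ||u'||_L² = 1/(6*π) < C_P = 1/(3*π).

u(x) = -1·sin(6*π·x), so u'(x) = -6*π*cos(6*π*x).
Writing u(x) = A·sin(kπx/L) with A = -1 and k = 2, use ∫_0^L sin²(kπx/L) dx = L/2 and ∫_0^L cos²(kπx/L) dx = L/2.
u² = 1·sin²(6*π·x) and (u')² = 36*π^2·cos²(6*π·x), and each of sin², cos² integrates to L/2 = 1/6 over (0, 1/3).
∫_0^1/3 u² dx = 1/6, so ||u||_L² = sqrt(6)/6.
∫_0^1/3 (u')² dx = 6*π^2, so ||u'||_L² = sqrt(6)*π.
Ratio ||u||_L² / ||u'||_L² = 1/(6*π).
Sharp Poincaré constant on H^1_0(0, 1/3) is C_P = L/π = 1/(3*π), achieved by sin(3*π·x).
This is the k = 2 harmonic; the ratio L/(kπ) is strictly less than C_P = L/π, consistent with the sharp inequality ||u||_L² ≤ C_P ||u'||_L².


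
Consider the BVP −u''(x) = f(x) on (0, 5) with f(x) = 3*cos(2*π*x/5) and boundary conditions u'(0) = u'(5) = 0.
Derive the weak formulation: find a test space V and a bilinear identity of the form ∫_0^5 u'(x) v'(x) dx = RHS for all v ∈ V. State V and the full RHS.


V = H^1(0, 5) (no boundary constraint on v; u is determined up to an additive constant); weak form: ∫_0^5 u'v' dx = ∫_0^5 (3*cos(2*π*x/5)) v dx for all v ∈ V.

Multiply both sides by a test function v and integrate from 0 to 5:
  ∫_0^5 −u''(x) v(x) dx = ∫_0^5 f(x) v(x) dx.
Integrate the LHS by parts once:
  ∫_0^5 −u'' v dx = −[u'(x) v(x)]_0^5 + ∫_0^5 u'(x) v'(x) dx.
Thus ∫_0^5 u'(x) v'(x) dx = ∫_0^5 f(x) v(x) dx + [u'(x) v(x)]_0^5.
Choose V so that boundary terms are either known or forced to vanish.
u has homogeneous Neumann: u'(0) = u'(5) = 0. So [u' v]_0^5 = 0·v(5) − 0·v(0) = 0 for any v; take V = H^1(0, 5).
Weak formulation: find u (satisfying any essential BC) such that ∫_0^5 u'(x) v'(x) dx = ∫_0^5 f v dx for all v ∈ V (homogeneous Neumann, so boundary terms vanish).
Substituting f(x) = 3*cos(2*π*x/5), the right-hand side is ∫_0^5 (3*cos(2*π*x/5)) v dx.
Compatibility check (pure Neumann): taking v ≡ 1 ∈ V gives 0 = ∫_0^5 f dx + (0) − (0), i.e. ∫_0^5 f dx must equal u'(0) − u'(5) = 0. Indeed ∫_0^5 (3*cos(2*π*x/5)) dx = 0, so the data are compatible. The solution is then unique only up to an additive constant (fix it e.g. by requiring ∫_0^5 u dx = 0).


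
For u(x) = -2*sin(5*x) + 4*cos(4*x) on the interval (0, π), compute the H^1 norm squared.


||u||_{H^1(0,π)}^2 = -2720/9 + 188*π

u'(x) = -16*sin(4*x) - 10*cos(5*x).
Expand u² and (u')² and integrate term by term on (0, π), using: for integers n ≥ 1, ∫_0^π sin²(nx) dx = ∫_0^π cos²(nx) dx = π/2; for n ≠ n', ∫_0^π sin(nx)sin(n'x) dx = ∫_0^π cos(nx)cos(n'x) dx = 0; and by product-to-sum, ∫_0^π sin(nx)cos(n'x) dx = ½∫_0^π [sin((n+n')x) + sin((n−n')x)] dx, which is 0 when n+n' is even and 2n/(n²−n'²) when n+n' is odd (it need not vanish on (0, π)).
  u² squared terms: (-2)²·∫sin(5x)² dx = 4·π/2 = 2*π;  (4)²·∫cos(4x)² dx = 16·π/2 = 8*π.
  u² cross terms: 2·(-2)·(4)·∫sin(5x)·cos(4x) dx = -16·(10/9) = -160/9.
  So ∫_0^π u² dx = 2*π + 8*π − 160/9 = -160/9 + 10*π.
  (u')² squared terms: (-16)²·∫sin(4x)² dx = 256·π/2 = 128*π;  (-10)²·∫cos(5x)² dx = 100·π/2 = 50*π.
  (u')² cross terms: 2·(-16)·(-10)·∫sin(4x)·cos(5x) dx = 320·(-8/9) = -2560/9.
  So ∫_0^π (u')² dx = 128*π + 50*π − 2560/9 = -2560/9 + 178*π.
||u||_{H^1}^2 = (-160/9 + 10*π) + (-2560/9 + 178*π) = -2720/9 + 188*π.


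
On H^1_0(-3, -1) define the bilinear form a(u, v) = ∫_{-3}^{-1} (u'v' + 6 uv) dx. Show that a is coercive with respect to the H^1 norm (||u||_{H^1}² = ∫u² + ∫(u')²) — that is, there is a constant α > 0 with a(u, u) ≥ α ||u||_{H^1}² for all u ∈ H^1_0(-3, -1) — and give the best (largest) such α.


α = 1

Coercivity of a(·,·) on H^1_0(-3, -1) means a(u, u) ≥ α ||u||_{H^1}² for every u ∈ H^1_0.
The interval has length L = 2, and Poincaré/coercivity depend only on L. Here a(u, u) = ∫(u')² + (6)·∫u².
Here c = 6 ≥ 1, so a(u,u) = ∫(u')² + c∫u² ≥ ∫(u')² + ∫u² = ||u||_{H^1}², i.e. α = 1 works. No larger α is possible: a(u,u) ≥ α||u||_{H^1}² means (1−α)∫(u')² ≥ (α−c)∫u², and for the modes u_n = sin(nπ(x−x₀)/L) (x₀ the left endpoint) one has ∫u_n²/∫(u_n')² = (L/(nπ))² → 0, so a(u_n,u_n)/||u_n||_{H^1}² → 1. Hence the optimal constant is α = 1.
Therefore α = 1.


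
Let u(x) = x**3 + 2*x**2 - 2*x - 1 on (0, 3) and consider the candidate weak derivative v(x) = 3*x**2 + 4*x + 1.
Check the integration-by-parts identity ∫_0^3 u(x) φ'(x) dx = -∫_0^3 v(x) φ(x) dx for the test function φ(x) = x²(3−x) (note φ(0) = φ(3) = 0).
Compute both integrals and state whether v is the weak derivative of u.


LHS = -108, RHS = -513/4. No, v is not the weak derivative of u.

u(x) = x**3 + 2*x**2 - 2*x - 1, classical derivative u'(x) = 3*x**2 + 4*x - 2.
φ(x) = x²(3−x), so φ'(x) = 3*x*(2 - x).
Note φ(0) = φ(3) = 0, so the boundary term u·φ vanishes.
LHS = ∫_0^3 u(x) φ'(x) dx = ∫_0^3 (-3*x^5 + 18*x^3 - 9*x^2 - 6*x) dx. Term by term:
  ∫_0^3 -3*x^5 dx = -729/2;  ∫_0^3 18*x^3 dx = 729/2;  ∫_0^3 -9*x^2 dx = -81;
  ∫_0^3 -6*x dx = -27.
Sum: -729/2 + 729/2 − 81 − 27 = -108.
So LHS = -108.
∫_0^3 v(x) φ(x) dx = ∫_0^3 (-3*x^5 + 5*x^4 + 11*x^3 + 3*x^2) dx. Term by term:
  ∫_0^3 -3*x^5 dx = -729/2;  ∫_0^3 5*x^4 dx = 243;  ∫_0^3 11*x^3 dx = 891/4;
  ∫_0^3 3*x^2 dx = 27.
Sum: -729/2 + 243 + 891/4 + 27 = 513/4.
So RHS = -∫_0^3 v(x) φ(x) dx = -513/4.
LHS − RHS = 81/4 ≠ 0, so the identity fails.
(For a valid weak derivative the identity must hold for EVERY test function, in particular this one. The failure shows v is NOT the weak derivative of u.)
Correct weak derivative would be u'(x) = 3*x**2 + 4*x - 2.


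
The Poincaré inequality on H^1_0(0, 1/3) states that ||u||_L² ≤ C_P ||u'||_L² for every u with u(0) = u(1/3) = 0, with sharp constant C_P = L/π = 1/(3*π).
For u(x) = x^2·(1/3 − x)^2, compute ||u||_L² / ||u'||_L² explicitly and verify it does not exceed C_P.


||u||_L² / ||u'||_L² = sqrt(3)/18 < C_P = 1/(3*π).

u(x) = x^2·(1/3 − x)^2, so u'(x) = 2*x*(3*x - 1)*(6*x - 1)/9.
u(x) = x^2·(1/3 − x)^2 vanishes at x = 0 and x = 1/3, so u ∈ H^1_0(0, 1/3). Differentiate via the product rule and integrate the resulting polynomials term by term.
  ∫_0^1/3 u² dx = ∫_0^1/3 (x^8 - 4*x^7/3 + 2*x^6/3 - 4*x^5/27 + x^4/81) dx. Term by term:
    ∫_0^1/3 x^8 dx = 1/177147;  ∫_0^1/3 -4*x^7/3 dx = -1/39366;  ∫_0^1/3 2*x^6/3 dx = 2/45927;
    ∫_0^1/3 -4*x^5/27 dx = -2/59049;  ∫_0^1/3 x^4/81 dx = 1/98415.
  Sum: 1/177147 − 1/39366 + 2/45927 − 2/59049 + 1/98415 = 1/12400290.
  ∫_0^1/3 (u')² dx = ∫_0^1/3 (16*x^6 - 16*x^5 + 52*x^4/9 - 8*x^3/9 + 4*x^2/81) dx. Term by term:
    ∫_0^1/3 16*x^6 dx = 16/15309;  ∫_0^1/3 -16*x^5 dx = -8/2187;  ∫_0^1/3 52*x^4/9 dx = 52/10935;
    ∫_0^1/3 -8*x^3/9 dx = -2/729;  ∫_0^1/3 4*x^2/81 dx = 4/6561.
  Sum: 16/15309 − 8/2187 + 52/10935 − 2/729 + 4/6561 = 2/229635.
∫_0^1/3 u² dx = 1/12400290, so ||u||_L² = sqrt(210)/51030.
∫_0^1/3 (u')² dx = 2/229635, so ||u'||_L² = sqrt(70)/2835.
Ratio ||u||_L² / ||u'||_L² = sqrt(3)/18.
Sharp Poincaré constant on H^1_0(0, 1/3) is C_P = L/π = 1/(3*π), achieved by sin(3*π·x).
A polynomial bump cannot attain the sharp Poincaré constant (only the first sine eigenfunction does), so the ratio is strictly less than C_P, consistent with ||u||_L² ≤ C_P ||u'||_L².


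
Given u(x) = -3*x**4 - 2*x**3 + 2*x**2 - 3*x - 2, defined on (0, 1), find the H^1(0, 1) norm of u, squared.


||u||_{H^1}^2 = 14881/210

The H^1 norm (squared) on an interval (0, L) is
  ||u||_{H^1}^2 = ∫_0^L u(x)^2 dx + ∫_0^L u'(x)^2 dx.
Compute u'(x) = -12*x**3 - 6*x**2 + 4*x - 3.
Then u(x)^2 = 9*x**8 + 12*x**7 - 8*x**6 + 10*x**5 + 28*x**4 - 4*x**3 + x**2 + 12*x + 4 and u'(x)^2 = 144*x**6 + 144*x**5 - 60*x**4 + 24*x**3 + 52*x**2 - 24*x + 9.
Integrate each monomial from 0 to 1 using ∫_0^1 c·x^n dx = c·1^(n+1)/(n+1):
  ∫_0^1 u(x)^2 dx = ∫_0^1 (9*x^8 + 12*x^7 - 8*x^6 + 10*x^5 + 28*x^4 - 4*x^3 + x^2 + 12*x + 4) dx. Term by term:
    ∫_0^1 9*x^8 dx = 1;  ∫_0^1 12*x^7 dx = 3/2;  ∫_0^1 -8*x^6 dx = -8/7;
    ∫_0^1 10*x^5 dx = 5/3;  ∫_0^1 28*x^4 dx = 28/5;  ∫_0^1 -4*x^3 dx = -1;
    ∫_0^1 x^2 dx = 1/3;  ∫_0^1 12*x dx = 6;  ∫_0^1 4 dx = 4.
  Sum: 1 + 3/2 − 8/7 + 5/3 + 28/5 − 1 + 1/3 + 6 + 4 = 1257/70.
  ∫_0^1 u'(x)^2 dx = ∫_0^1 (144*x^6 + 144*x^5 - 60*x^4 + 24*x^3 + 52*x^2 - 24*x + 9) dx. Term by term:
    ∫_0^1 144*x^6 dx = 144/7;  ∫_0^1 144*x^5 dx = 24;  ∫_0^1 -60*x^4 dx = -12;
    ∫_0^1 24*x^3 dx = 6;  ∫_0^1 52*x^2 dx = 52/3;  ∫_0^1 -24*x dx = -12;
    ∫_0^1 9 dx = 9.
  Sum: 144/7 + 24 − 12 + 6 + 52/3 − 12 + 9 = 1111/21.
Adding: ||u||_{H^1}^2 = 1257/70 + 1111/21 = 14881/210.


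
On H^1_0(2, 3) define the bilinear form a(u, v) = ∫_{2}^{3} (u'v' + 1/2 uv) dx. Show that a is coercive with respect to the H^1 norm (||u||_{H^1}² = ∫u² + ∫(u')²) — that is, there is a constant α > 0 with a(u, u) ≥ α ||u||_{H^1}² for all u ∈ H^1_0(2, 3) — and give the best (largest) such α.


α = (1/2 + π^2)/(1 + π^2)

Coercivity of a(·,·) on H^1_0(2, 3) means a(u, u) ≥ α ||u||_{H^1}² for every u ∈ H^1_0.
The interval has length L = 1, and Poincaré/coercivity depend only on L. Here a(u, u) = ∫(u')² + (1/2)·∫u².
Here 0 < c = 1/2 < 1. The condition a(u,u) ≥ α||u||_{H^1}² reads (1−α)∫(u')² ≥ (α−c)∫u². Any admissible α is ≤ 1 (rapidly oscillating u have ∫u²/∫(u')² → 0), and α = 1 would force 0 ≥ (1−c)∫u², impossible since c < 1; so 1−α > 0. By the sharp Poincaré inequality on H^1_0 of an interval of length L, ∫(u')² ≥ (π/L)²∫u² with equality for the first sine mode sin(π(x−x₀)/L) (x₀ the left endpoint), so the inequality holds for all u iff (1−α)(π/L)² ≥ α − c, i.e. α ≤ ((π/L)² + c)/((π/L)² + 1) = (1 + c(L/π)²)/(1 + (L/π)²). With (π/L)² = π^2 and c = 1/2, the largest admissible constant is α = ((π/L)² + c)/((π/L)² + 1).
Simplifying, α = (1/2 + π^2)/(1 + π^2).
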